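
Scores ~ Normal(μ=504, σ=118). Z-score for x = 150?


z = (x - μ)/σ = (150 - 504)/118 = -3.0

z = -3.0


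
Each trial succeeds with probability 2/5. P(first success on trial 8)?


Geometric: P(X=8) = (1-p)^(k-1)×p = (3/5)^7×2/5 = 4374/390625

P(X=8) = 4374/390625 ≈ 1.12%


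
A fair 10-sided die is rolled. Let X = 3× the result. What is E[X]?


E[die] = (1+10)/2 = 11/2
E[X] = 3 × 11/2 = 33/2

E[X] = 33/2


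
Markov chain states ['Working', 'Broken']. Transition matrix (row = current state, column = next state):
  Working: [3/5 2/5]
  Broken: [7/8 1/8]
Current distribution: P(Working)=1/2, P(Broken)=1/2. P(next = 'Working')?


P(next=Working) = Σᵢ P(now=i)×P(i→Working)
= 1/2×3/5 + 1/2×7/8
= 3/10 + 7/16 = 59/80

P = 59/80 ≈ 0.7375


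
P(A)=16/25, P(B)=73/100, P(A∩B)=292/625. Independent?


P(A)×P(B) = 292/625
P(A∩B) = 292/625
Equal ✓ → Independent

Yes, independent


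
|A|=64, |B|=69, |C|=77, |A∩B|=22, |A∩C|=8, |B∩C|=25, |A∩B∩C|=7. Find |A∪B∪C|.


|A∪B∪C| = 64+69+77-22-8-25+7 = 162

|A∪B∪C| = 162


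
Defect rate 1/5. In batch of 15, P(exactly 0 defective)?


Binomial: P(X=0) = C(15,0)×p^0×(1-p)^15
= 1 × 1 × 1073741824/30517578125 = 1073741824/30517578125

P(X=0) = 1073741824/30517578125 ≈ 3.52%


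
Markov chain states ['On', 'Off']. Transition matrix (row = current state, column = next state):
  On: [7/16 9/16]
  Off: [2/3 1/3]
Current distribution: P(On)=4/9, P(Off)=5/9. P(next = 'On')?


P(next=On) = Σᵢ P(now=i)×P(i→On)
= 4/9×7/16 + 5/9×2/3
= 7/36 + 10/27 = 61/108

P = 61/108 ≈ 0.5648


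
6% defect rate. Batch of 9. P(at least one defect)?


P(all good) = (47/50)^9 = 1119130473102767/1953125000000000
P(≥1 defect) = 833994526897233/1953125000000000

P = 833994526897233/1953125000000000 ≈ 42.70%


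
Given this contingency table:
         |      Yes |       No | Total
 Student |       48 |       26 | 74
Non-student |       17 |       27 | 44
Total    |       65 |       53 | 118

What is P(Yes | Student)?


P(Yes | Student) = 48/(48+26) = 48/74 = 24/37

P(Yes|Student) = 24/37 ≈ 64.86%


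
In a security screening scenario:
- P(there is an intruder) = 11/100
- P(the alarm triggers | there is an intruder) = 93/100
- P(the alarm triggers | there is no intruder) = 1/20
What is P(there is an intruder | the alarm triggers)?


Using Bayes' theorem:
P(A|B) = P(B|A)·P(A) / P(B)

P(the alarm triggers) = 93/100 × 11/100 + 1/20 × 89/100
= 1023/10000 + 89/2000 = 367/2500

P(there is an intruder|the alarm triggers) = (1023/10000) / (367/2500) = 1023/1468

P(there is an intruder|the alarm triggers) = 1023/1468 ≈ 69.69%


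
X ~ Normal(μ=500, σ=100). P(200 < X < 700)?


z₁=(200-500)/100=-3.0, z₂=(700-500)/100=2.0
P = Φ(2.0) - Φ(-3.0) = 0.977250 - 0.001350 = 0.975900 ≈ 0.9759

P(200 < X < 700) ≈ 0.9759


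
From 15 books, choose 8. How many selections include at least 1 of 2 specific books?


Complement: C(15,8) - C(13,8) = 6435 - 1287 = 5148

5148


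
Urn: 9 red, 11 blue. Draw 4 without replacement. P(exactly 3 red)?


Hypergeometric: C(9,3)×C(11,1)/C(20,4)
= 84×11/4845 = 308/1615

P(X=3) = 308/1615 ≈ 19.07%


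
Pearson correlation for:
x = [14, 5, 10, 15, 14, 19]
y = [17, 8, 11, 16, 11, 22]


n=6, Σx=77, Σy=85, Σxy=1200, Σx²=1103, Σy²=1335
r = (6×1200 - 77×85)/√((6×1103 - 77²)(6×1335 - 85²))
= 655/√(689×785) = 655/√540865 ≈ 655/735.4352 ≈ 0.8906

r ≈ 0.8906


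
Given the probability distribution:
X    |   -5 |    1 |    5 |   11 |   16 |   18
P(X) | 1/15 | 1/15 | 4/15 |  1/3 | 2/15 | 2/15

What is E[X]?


E[X] = Σ x·P(X=x)
= (-5)×(1/15) + (1)×(1/15) + (5)×(4/15) + (11)×(1/3) + (16)×(2/15) + (18)×(2/15)
= 139/15

E[X] = 139/15


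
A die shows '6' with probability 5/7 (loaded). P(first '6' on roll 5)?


Geometric: P(X=5) = (1-p)^(k-1)×p = (2/7)^4×5/7 = 80/16807

P(X=5) = 80/16807 ≈ 0.48%


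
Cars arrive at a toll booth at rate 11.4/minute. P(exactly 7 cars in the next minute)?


Poisson(λ=11.4): P(X=7) = e^(-λ)×λ^k/k!
= e^(-11.4) × 11.4^7 / 7!
≈ 1.119548484e-05 × 25022687.9129 / 5040 ≈ 0.055584

P(X=7) ≈ 0.055584 ≈ 5.56%


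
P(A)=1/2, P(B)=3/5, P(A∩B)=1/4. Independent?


P(A)×P(B) = 3/10
P(A∩B) = 1/4
Not equal → NOT independent

No, not independent


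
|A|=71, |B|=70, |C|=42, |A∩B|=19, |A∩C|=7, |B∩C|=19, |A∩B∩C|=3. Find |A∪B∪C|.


|A∪B∪C| = 71+70+42-19-7-19+3 = 141

|A∪B∪C| = 141


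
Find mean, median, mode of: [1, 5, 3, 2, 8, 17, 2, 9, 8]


Sorted: [1, 2, 2, 3, 5, 8, 8, 9, 17]
Mean = 55/9
Median = 5
Freq: {1: 1, 5: 1, 3: 1, 2: 2, 8: 2, 17: 1, 9: 1}
Mode: [2, 8]

Mean=55/9, Median=5, Mode=[2, 8]


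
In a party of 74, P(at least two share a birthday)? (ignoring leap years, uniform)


P(all different) = Π(365-i)/365 for i=0..73
= 0.000351
P(match) = 1 - 0.000351 = 0.999649

P ≈ 0.9996 ≈ 99.96%


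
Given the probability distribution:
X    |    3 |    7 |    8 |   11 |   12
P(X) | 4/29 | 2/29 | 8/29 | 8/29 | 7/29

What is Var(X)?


E[X] = 262/29
E[X²] = 2622/29
Var(X) = E[X²] - (E[X])² = 2622/29 - 68644/841 = 7394/841

Var(X) = 7394/841 ≈ 8.7919


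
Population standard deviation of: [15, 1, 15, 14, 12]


Mean = 57/5
  (15-57/5)²=324/25
  (1-57/5)²=2704/25
  (15-57/5)²=324/25
  (14-57/5)²=169/25
  (12-57/5)²=9/25
Σ(x-μ)² = 706/5
σ² = (706/5)/5 = 706/25

σ = √(706/25) ≈ 5.3141


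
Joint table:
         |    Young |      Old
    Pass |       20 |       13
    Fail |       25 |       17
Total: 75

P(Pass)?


P(Pass) = (20+13)/75 = 33/75 = 11/25

P(Pass) = 11/25 ≈ 44.00%


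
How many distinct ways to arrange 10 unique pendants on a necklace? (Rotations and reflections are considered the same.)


Free circular arrangements: rotations and reflections both identified.
(n-1)!/2 = 9!/2 = 362880/2 = 181440

181440


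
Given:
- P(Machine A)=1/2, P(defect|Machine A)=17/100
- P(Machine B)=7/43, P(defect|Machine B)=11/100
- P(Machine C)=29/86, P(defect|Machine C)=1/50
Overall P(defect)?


P(B) = Σ P(B|Aᵢ)×P(Aᵢ)
  17/100×1/2 = 17/200
  11/100×7/43 = 77/4300
  1/50×29/86 = 29/4300
Sum = 943/8600

P(defect) = 943/8600 ≈ 10.97%


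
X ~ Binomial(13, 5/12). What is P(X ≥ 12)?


P(X ≥ 12) = Σ P(X=i) for i=12..13
P(X=12) = 22216796875/106993205379072
P(X=13) = 1220703125/106993205379072
Sum = 244140625/1114512556032

P(X ≥ 12) = 244140625/1114512556032 ≈ 0.02%


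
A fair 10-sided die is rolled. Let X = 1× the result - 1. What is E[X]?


E[die] = (1+10)/2 = 11/2
E[X] = 1×11/2 - 1 = 9/2

E[X] = 9/2


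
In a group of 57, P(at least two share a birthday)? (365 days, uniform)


P(all different) = Π(365-i)/365 for i=0..56
= 0.009878
P(match) = 1 - 0.009878 = 0.990122

P ≈ 0.9901 ≈ 99.01%


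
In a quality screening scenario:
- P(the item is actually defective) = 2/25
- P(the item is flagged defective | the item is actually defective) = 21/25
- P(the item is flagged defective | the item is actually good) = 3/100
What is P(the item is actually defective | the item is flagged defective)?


Using Bayes' theorem:
P(A|B) = P(B|A)·P(A) / P(B)

P(the item is flagged defective) = 21/25 × 2/25 + 3/100 × 23/25
= 42/625 + 69/2500 = 237/2500

P(the item is actually defective|the item is flagged defective) = (42/625) / (237/2500) = 56/79

P(the item is actually defective|the item is flagged defective) = 56/79 ≈ 70.89%


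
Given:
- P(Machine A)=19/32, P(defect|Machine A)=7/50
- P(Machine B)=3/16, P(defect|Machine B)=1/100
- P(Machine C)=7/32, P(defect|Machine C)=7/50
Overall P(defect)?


P(B) = Σ P(B|Aᵢ)×P(Aᵢ)
  7/50×19/32 = 133/1600
  1/100×3/16 = 3/1600
  7/50×7/32 = 49/1600
Sum = 37/320

P(defect) = 37/320 ≈ 11.56%


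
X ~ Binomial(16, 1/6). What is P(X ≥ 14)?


P(X ≥ 14) = Σ P(X=i) for i=14..16
P(X=14) = 125/117546246144
P(X=15) = 5/176319369216
P(X=16) = 1/2821109907456
Sum = 1027/940369969152

P(X ≥ 14) = 1027/940369969152 ≈ 0.00%


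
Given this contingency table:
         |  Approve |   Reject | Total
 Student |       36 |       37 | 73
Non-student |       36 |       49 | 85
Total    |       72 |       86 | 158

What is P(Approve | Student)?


P(Approve | Student) = 36/(36+37) = 36/73

P(Approve|Student) = 36/73 ≈ 49.32%


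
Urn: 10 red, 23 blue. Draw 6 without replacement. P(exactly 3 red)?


Hypergeometric: C(10,3)×C(23,3)/C(33,6)
= 120×1771/1107568 = 345/1798

P(X=3) = 345/1798 ≈ 19.19%


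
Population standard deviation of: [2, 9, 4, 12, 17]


Mean = 44/5
  (2-44/5)²=1156/25
  (9-44/5)²=1/25
  (4-44/5)²=576/25
  (12-44/5)²=256/25
  (17-44/5)²=1681/25
Σ(x-μ)² = 734/5
σ² = (734/5)/5 = 734/25

σ = √(734/25) ≈ 5.4185


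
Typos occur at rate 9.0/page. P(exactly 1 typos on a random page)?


Poisson(λ=9.0): P(X=1) = e^(-λ)×λ^k/k!
= e^(-9.0) × 9.0^1 / 1!
≈ 0.0001234098041 × 9 / 1 ≈ 0.001111

P(X=1) ≈ 0.001111 ≈ 0.11%


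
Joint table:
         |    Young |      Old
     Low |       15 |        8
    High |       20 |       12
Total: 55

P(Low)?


P(Low) = (15+8)/55 = 23/55

P(Low) = 23/55 ≈ 41.82%


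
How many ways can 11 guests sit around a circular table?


Circular arrangements of 11 distinct objects: fix one position to break rotational symmetry.
(n-1)! = 10! = 3628800

3628800


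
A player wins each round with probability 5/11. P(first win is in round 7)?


Geometric: P(X=7) = (1-p)^(k-1)×p = (6/11)^6×5/11 = 233280/19487171

P(X=7) = 233280/19487171 ≈ 1.20%


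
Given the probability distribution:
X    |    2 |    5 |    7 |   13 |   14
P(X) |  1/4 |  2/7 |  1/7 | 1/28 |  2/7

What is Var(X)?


E[X] = 207/28
E[X²] = 2161/28
Var(X) = E[X²] - (E[X])² = 2161/28 - 42849/784 = 17659/784

Var(X) = 17659/784 ≈ 22.5242


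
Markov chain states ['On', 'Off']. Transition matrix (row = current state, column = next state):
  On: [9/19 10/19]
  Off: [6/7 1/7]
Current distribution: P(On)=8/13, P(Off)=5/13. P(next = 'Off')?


P(next=Off) = Σᵢ P(now=i)×P(i→Off)
= 8/13×10/19 + 5/13×1/7
= 80/247 + 5/91 = 655/1729

P = 655/1729 ≈ 0.3788


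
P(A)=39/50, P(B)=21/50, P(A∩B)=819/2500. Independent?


P(A)×P(B) = 819/2500
P(A∩B) = 819/2500
Equal ✓ → Independent

Yes, independent


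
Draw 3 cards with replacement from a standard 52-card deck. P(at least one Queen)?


P(not a Queen) = 48/52 = 12/13
P(none in 3 draws) = (12/13)^3 = 1728/2197
P(≥1 Queen) = 1 - 1728/2197 = 469/2197

P = 469/2197 ≈ 21.35%


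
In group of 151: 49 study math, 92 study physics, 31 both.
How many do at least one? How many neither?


|A∪B| = 49+92-31 = 110
Neither = 151-110 = 41

At least one: 110; Neither: 41


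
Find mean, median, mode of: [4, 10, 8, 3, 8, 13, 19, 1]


Sorted: [1, 3, 4, 8, 8, 10, 13, 19]
Mean = 66/8 = 33/4
Median = 8
Freq: {4: 1, 10: 1, 8: 2, 3: 1, 13: 1, 19: 1, 1: 1}
Mode: [8]

Mean=33/4, Median=8, Mode=8


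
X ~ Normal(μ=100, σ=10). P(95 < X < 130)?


z₁=(95-100)/10=-0.5, z₂=(130-100)/10=3.0
P = Φ(3.0) - Φ(-0.5) = 0.998650 - 0.308538 = 0.690112 ≈ 0.6901

P(95 < X < 130) ≈ 0.6901


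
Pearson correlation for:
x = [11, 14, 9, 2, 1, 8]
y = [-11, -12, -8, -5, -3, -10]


n=6, Σx=45, Σy=-49, Σxy=-454, Σx²=467, Σy²=463
r = (6×(-454) - 45×(-49))/√((6×467 - 45²)(6×463 - (-49)²))
= -519/√(777×377) = -519/√292929 ≈ -519/541.2292 ≈ -0.9589

r ≈ -0.9589


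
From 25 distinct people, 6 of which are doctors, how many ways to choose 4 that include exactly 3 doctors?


Choose 3 of the 6 doctors and 1 of the other 19 people:
C(6,3)×C(19,1) = 20×19 = 380

380


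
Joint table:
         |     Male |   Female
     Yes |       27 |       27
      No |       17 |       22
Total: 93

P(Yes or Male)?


P(Yes∨Male) = P(Yes) + P(Male) - P(Yes∧Male)
= (54 + 44 - 27)/93 = 71/93

P = 71/93 ≈ 76.34%


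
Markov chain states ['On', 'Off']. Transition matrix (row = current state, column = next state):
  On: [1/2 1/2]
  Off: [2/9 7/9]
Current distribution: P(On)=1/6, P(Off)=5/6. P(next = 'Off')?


P(next=Off) = Σᵢ P(now=i)×P(i→Off)
= 1/6×1/2 + 5/6×7/9
= 1/12 + 35/54 = 79/108

P = 79/108 ≈ 0.7315


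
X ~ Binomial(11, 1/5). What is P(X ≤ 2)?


P(X ≤ 2) = Σ P(X=i) for i=0..2
P(X=0) = 4194304/48828125
P(X=1) = 11534336/48828125
P(X=2) = 2883584/9765625
Sum = 6029312/9765625

P(X ≤ 2) = 6029312/9765625 ≈ 61.74%


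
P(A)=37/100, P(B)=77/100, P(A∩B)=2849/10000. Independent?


P(A)×P(B) = 2849/10000
P(A∩B) = 2849/10000
Equal ✓ → Independent

Yes, independent


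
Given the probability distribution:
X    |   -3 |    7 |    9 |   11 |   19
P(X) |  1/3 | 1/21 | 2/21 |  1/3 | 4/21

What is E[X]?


E[X] = Σ x·P(X=x)
= (-3)×(1/3) + (7)×(1/21) + (9)×(2/21) + (11)×(1/3) + (19)×(4/21)
= 157/21

E[X] = 157/21


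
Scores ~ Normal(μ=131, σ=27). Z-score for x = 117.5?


z = (x - μ)/σ = (117.5 - 131)/27 = -0.5

z = -0.5


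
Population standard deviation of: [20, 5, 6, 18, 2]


Mean = 51/5
  (20-51/5)²=2401/25
  (5-51/5)²=676/25
  (6-51/5)²=441/25
  (18-51/5)²=1521/25
  (2-51/5)²=1681/25
Σ(x-μ)² = 1344/5
σ² = (1344/5)/5 = 1344/25

σ = √(1344/25) ≈ 7.3321


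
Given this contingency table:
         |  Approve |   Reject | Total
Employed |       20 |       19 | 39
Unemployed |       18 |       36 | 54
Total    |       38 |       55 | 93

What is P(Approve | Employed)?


P(Approve | Employed) = 20/(20+19) = 20/39

P(Approve|Employed) = 20/39 ≈ 51.28%


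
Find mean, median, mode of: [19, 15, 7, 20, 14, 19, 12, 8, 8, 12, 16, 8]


Sorted: [7, 8, 8, 8, 12, 12, 14, 15, 16, 19, 19, 20]
Mean = 158/12 = 79/6
Median = 13
Freq: {19: 2, 15: 1, 7: 1, 20: 1, 14: 1, 12: 2, 8: 3, 16: 1}
Mode: [8]

Mean=79/6, Median=13, Mode=8


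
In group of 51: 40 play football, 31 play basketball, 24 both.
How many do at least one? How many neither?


|A∪B| = 40+31-24 = 47
Neither = 51-47 = 4

At least one: 47; Neither: 4


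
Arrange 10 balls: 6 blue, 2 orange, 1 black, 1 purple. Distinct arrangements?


10!/(6!×2!×1!×1!) = 2520

2520


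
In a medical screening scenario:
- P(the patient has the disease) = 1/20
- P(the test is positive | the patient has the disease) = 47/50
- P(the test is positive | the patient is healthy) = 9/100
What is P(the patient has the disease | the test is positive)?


Using Bayes' theorem:
P(A|B) = P(B|A)·P(A) / P(B)

P(the test is positive) = 47/50 × 1/20 + 9/100 × 19/20
= 47/1000 + 171/2000 = 53/400

P(the patient has the disease|the test is positive) = (47/1000) / (53/400) = 94/265

P(the patient has the disease|the test is positive) = 94/265 ≈ 35.47%


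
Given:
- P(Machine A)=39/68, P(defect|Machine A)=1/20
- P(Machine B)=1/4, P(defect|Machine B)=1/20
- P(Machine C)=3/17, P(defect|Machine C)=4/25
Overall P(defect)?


P(B) = Σ P(B|Aᵢ)×P(Aᵢ)
  1/20×39/68 = 39/1360
  1/20×1/4 = 1/80
  4/25×3/17 = 12/425
Sum = 59/850

P(defect) = 59/850 ≈ 6.94%


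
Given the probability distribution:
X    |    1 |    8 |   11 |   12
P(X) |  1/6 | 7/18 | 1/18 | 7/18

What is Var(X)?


E[X] = 77/9
E[X²] = 790/9
Var(X) = E[X²] - (E[X])² = 790/9 - 5929/81 = 1181/81

Var(X) = 1181/81 ≈ 14.5802


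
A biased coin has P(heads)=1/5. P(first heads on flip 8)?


Geometric: P(X=8) = (1-p)^(k-1)×p = (4/5)^7×1/5 = 16384/390625

P(X=8) = 16384/390625 ≈ 4.19%


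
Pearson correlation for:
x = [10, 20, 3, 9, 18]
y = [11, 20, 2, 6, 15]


n=5, Σx=60, Σy=54, Σxy=840, Σx²=914, Σy²=786
r = (5×840 - 60×54)/√((5×914 - 60²)(5×786 - 54²))
= 960/√(970×1014) = 960/√983580 ≈ 960/991.7560 ≈ 0.9680

r ≈ 0.9680


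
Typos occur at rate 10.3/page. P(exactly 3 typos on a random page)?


Poisson(λ=10.3): P(X=3) = e^(-λ)×λ^k/k!
= e^(-10.3) × 10.3^3 / 3!
≈ 3.363309519e-05 × 1092.727 / 6 ≈ 0.006125

P(X=3) ≈ 0.006125 ≈ 0.61%


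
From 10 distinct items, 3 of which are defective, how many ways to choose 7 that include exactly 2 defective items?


Choose 2 of the 3 defective items and 5 of the other 7 items:
C(3,2)×C(7,5) = 3×21 = 63

63


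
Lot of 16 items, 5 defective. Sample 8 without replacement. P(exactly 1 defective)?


Hypergeometric: C(5,1)×C(11,7)/C(16,8)
= 5×330/12870 = 5/39

P(X=1) = 5/39 ≈ 12.82%


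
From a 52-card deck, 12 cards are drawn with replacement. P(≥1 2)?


P(not a 2) = 48/52 = 12/13
P(none in 12 draws) = (12/13)^12 = 8916100448256/23298085122481
P(≥1 2) = 1 - 8916100448256/23298085122481 = 14381984674225/23298085122481

P = 14381984674225/23298085122481 ≈ 61.73%


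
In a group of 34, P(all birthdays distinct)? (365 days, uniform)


P(all different) = Π(365-i)/365 for i=0..33
= (365/365)×(364/365)×...×(332/365)
= 0.204683

P ≈ 0.2047 ≈ 20.47%


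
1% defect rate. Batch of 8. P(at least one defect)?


P(all good) = (99/100)^8 = 9227446944279201/10000000000000000
P(≥1 defect) = 772553055720799/10000000000000000

P = 772553055720799/10000000000000000 ≈ 7.73%


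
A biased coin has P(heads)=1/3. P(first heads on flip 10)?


Geometric: P(X=10) = (1-p)^(k-1)×p = (2/3)^9×1/3 = 512/59049

P(X=10) = 512/59049 ≈ 0.87%


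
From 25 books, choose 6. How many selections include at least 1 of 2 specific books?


Complement: C(25,6) - C(23,6) = 177100 - 100947 = 76153

76153


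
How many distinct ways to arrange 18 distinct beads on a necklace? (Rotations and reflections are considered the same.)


Free circular arrangements: rotations and reflections both identified.
(n-1)!/2 = 17!/2 = 355687428096000/2 = 177843714048000

177843714048000


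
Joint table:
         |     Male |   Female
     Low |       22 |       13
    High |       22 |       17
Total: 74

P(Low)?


P(Low) = (22+13)/74 = 35/74

P(Low) = 35/74 ≈ 47.30%


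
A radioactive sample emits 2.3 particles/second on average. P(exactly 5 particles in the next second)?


Poisson(λ=2.3): P(X=5) = e^(-λ)×λ^k/k!
= e^(-2.3) × 2.3^5 / 5!
≈ 0.1002588437 × 64.36343 / 120 ≈ 0.053775

P(X=5) ≈ 0.053775 ≈ 5.38%


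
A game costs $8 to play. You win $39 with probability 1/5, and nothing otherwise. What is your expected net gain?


E[gain] = (39-8)×1/5 + (-8)×4/5
= 31/5 - 32/5 = -1/5

Expected net gain = $-1/5 ≈ $-0.20


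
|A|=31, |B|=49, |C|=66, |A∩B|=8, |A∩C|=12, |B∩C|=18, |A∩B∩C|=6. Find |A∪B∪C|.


|A∪B∪C| = 31+49+66-8-12-18+6 = 114

|A∪B∪C| = 114


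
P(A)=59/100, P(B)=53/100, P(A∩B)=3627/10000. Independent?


P(A)×P(B) = 3127/10000
P(A∩B) = 3627/10000
Not equal → NOT independent

No, not independent


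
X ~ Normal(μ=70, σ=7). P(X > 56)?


z = (56-70)/7 = -2.0
P(X > 56) = 1 - P(Z ≤ -2.0) = 1 - 0.0228 = 0.9772

P(X > 56) ≈ 0.9772


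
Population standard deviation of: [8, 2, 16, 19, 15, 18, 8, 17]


Mean = 103/8
  (8-103/8)²=1521/64
  (2-103/8)²=7569/64
  (16-103/8)²=625/64
  (19-103/8)²=2401/64
  (15-103/8)²=289/64
  (18-103/8)²=1681/64
  (8-103/8)²=1521/64
  (17-103/8)²=1089/64
Σ(x-μ)² = 2087/8
σ² = (2087/8)/8 = 2087/64

σ = √(2087/64) ≈ 5.7105


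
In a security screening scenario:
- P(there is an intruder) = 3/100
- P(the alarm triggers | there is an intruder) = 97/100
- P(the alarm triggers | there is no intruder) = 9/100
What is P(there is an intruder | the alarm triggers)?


Using Bayes' theorem:
P(A|B) = P(B|A)·P(A) / P(B)

P(the alarm triggers) = 97/100 × 3/100 + 9/100 × 97/100
= 291/10000 + 873/10000 = 291/2500

P(there is an intruder|the alarm triggers) = (291/10000) / (291/2500) = 1/4

P(there is an intruder|the alarm triggers) = 1/4 ≈ 25.00%


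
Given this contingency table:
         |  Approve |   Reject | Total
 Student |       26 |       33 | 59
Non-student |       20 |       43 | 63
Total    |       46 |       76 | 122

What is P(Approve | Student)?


P(Approve | Student) = 26/(26+33) = 26/59

P(Approve|Student) = 26/59 ≈ 44.07%


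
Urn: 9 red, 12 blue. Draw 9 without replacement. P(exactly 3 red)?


Hypergeometric: C(9,3)×C(12,6)/C(21,9)
= 84×924/293930 = 5544/20995

P(X=3) = 5544/20995 ≈ 26.41%


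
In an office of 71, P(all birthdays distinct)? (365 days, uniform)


P(all different) = Π(365-i)/365 for i=0..70
= (365/365)×(364/365)×...×(295/365)
= 0.000679

P ≈ 0.0007 ≈ 0.07%


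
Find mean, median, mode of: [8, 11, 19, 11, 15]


Sorted: [8, 11, 11, 15, 19]
Mean = 64/5
Median = 11
Freq: {8: 1, 11: 2, 19: 1, 15: 1}
Mode: [11]

Mean=64/5, Median=11, Mode=11


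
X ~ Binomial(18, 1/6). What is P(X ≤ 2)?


P(X ≤ 2) = Σ P(X=i) for i=0..2
P(X=0) = 3814697265625/101559956668416
P(X=1) = 762939453125/5642219814912
P(X=2) = 2593994140625/11284439629824
Sum = 10223388671875/25389989167104

P(X ≤ 2) = 10223388671875/25389989167104 ≈ 40.27%


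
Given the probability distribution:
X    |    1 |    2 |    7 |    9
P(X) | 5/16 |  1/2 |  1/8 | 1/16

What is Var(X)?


E[X] = 11/4
E[X²] = 27/2
Var(X) = E[X²] - (E[X])² = 27/2 - 121/16 = 95/16

Var(X) = 95/16 ≈ 5.9375


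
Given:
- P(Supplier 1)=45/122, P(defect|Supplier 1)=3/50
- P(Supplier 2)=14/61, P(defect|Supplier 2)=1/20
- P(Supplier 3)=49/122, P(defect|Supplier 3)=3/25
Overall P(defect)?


P(B) = Σ P(B|Aᵢ)×P(Aᵢ)
  3/50×45/122 = 27/1220
  1/20×14/61 = 7/610
  3/25×49/122 = 147/3050
Sum = 499/6100

P(defect) = 499/6100 ≈ 8.18%


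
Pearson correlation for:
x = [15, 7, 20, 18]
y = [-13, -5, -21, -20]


n=4, Σx=60, Σy=-59, Σxy=-1010, Σx²=998, Σy²=1035
r = (4×(-1010) - 60×(-59))/√((4×998 - 60²)(4×1035 - (-59)²))
= -500/√(392×659) = -500/√258328 ≈ -500/508.2598 ≈ -0.9837

r ≈ -0.9837


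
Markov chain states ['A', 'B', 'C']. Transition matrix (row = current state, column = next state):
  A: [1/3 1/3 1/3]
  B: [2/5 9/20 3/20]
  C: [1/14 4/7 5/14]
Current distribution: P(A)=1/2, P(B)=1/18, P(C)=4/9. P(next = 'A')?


P(next=A) = Σᵢ P(now=i)×P(i→A)
= 1/2×1/3 + 1/18×2/5 + 4/9×1/14
= 1/6 + 1/45 + 2/63 = 139/630

P = 139/630 ≈ 0.2206


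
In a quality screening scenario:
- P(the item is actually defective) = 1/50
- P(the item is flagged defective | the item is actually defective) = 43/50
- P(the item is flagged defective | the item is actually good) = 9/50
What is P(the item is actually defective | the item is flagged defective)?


Using Bayes' theorem:
P(A|B) = P(B|A)·P(A) / P(B)

P(the item is flagged defective) = 43/50 × 1/50 + 9/50 × 49/50
= 43/2500 + 441/2500 = 121/625

P(the item is actually defective|the item is flagged defective) = (43/2500) / (121/625) = 43/484

P(the item is actually defective|the item is flagged defective) = 43/484 ≈ 8.88%


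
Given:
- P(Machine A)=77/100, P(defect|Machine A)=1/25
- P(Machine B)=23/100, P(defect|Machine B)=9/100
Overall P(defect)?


P(B) = Σ P(B|Aᵢ)×P(Aᵢ)
  1/25×77/100 = 77/2500
  9/100×23/100 = 207/10000
Sum = 103/2000

P(defect) = 103/2000 ≈ 5.15%


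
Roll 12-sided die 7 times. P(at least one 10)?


P(no 10)^7 = (11/12)^7 = 19487171/35831808
P(≥1) = 1 - 19487171/35831808 = 16344637/35831808

P = 16344637/35831808 ≈ 45.61%


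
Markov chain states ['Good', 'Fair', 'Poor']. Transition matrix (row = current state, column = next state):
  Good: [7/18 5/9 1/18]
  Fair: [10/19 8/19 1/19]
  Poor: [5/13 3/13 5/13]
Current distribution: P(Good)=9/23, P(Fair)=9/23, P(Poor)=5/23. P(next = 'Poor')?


P(next=Poor) = Σᵢ P(now=i)×P(i→Poor)
= 9/23×1/18 + 9/23×1/19 + 5/23×5/13
= 1/46 + 9/437 + 25/299 = 1431/11362

P = 1431/11362 ≈ 0.1259


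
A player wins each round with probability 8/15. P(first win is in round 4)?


Geometric: P(X=4) = (1-p)^(k-1)×p = (7/15)^3×8/15 = 2744/50625

P(X=4) = 2744/50625 ≈ 5.42%


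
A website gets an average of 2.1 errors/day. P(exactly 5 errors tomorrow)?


Poisson(λ=2.1): P(X=5) = e^(-λ)×λ^k/k!
= e^(-2.1) × 2.1^5 / 5!
≈ 0.1224564283 × 40.84101 / 120 ≈ 0.041677

P(X=5) ≈ 0.041677 ≈ 4.17%


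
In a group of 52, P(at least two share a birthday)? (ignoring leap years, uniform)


P(all different) = Π(365-i)/365 for i=0..51
= 0.021995
P(match) = 1 - 0.021995 = 0.978005

P ≈ 0.9780 ≈ 97.80%


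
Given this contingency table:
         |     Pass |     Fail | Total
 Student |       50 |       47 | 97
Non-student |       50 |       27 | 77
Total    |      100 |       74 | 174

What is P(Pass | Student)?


P(Pass | Student) = 50/(50+47) = 50/97

P(Pass|Student) = 50/97 ≈ 51.55%


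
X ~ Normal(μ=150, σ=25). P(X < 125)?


z = (125-150)/25 = -1.0
P(Z < -1.0) = 0.1587

P(X < 125) ≈ 0.1587


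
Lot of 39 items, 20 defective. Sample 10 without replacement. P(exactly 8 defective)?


Hypergeometric: C(20,8)×C(19,2)/C(39,10)
= 125970×171/635745396 = 855/25234

P(X=8) = 855/25234 ≈ 3.39%


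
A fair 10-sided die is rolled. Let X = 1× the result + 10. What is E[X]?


E[die] = (1+10)/2 = 11/2
E[X] = 1×11/2 + 10 = 31/2

E[X] = 31/2


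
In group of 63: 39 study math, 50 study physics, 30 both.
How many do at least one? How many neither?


|A∪B| = 39+50-30 = 59
Neither = 63-59 = 4

At least one: 59; Neither: 4


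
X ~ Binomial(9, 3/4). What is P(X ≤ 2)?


P(X ≤ 2) = Σ P(X=i) for i=0..2
P(X=0) = 1/262144
P(X=1) = 27/262144
P(X=2) = 81/65536
Sum = 11/8192

P(X ≤ 2) = 11/8192 ≈ 0.13%


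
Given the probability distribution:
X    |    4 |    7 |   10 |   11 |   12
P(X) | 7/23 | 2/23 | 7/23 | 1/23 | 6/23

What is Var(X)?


E[X] = 195/23
E[X²] = 1895/23
Var(X) = E[X²] - (E[X])² = 1895/23 - 38025/529 = 5560/529

Var(X) = 5560/529 ≈ 10.5104


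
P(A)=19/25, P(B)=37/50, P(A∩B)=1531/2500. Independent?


P(A)×P(B) = 703/1250
P(A∩B) = 1531/2500
Not equal → NOT independent

No, not independent


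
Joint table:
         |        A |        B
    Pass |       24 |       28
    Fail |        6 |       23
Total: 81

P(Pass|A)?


P(Pass|A) = 24/(24+6) = 24/30 = 4/5

P = 4/5 ≈ 80.00%


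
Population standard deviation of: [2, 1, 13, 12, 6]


Mean = 34/5
  (2-34/5)²=576/25
  (1-34/5)²=841/25
  (13-34/5)²=961/25
  (12-34/5)²=676/25
  (6-34/5)²=16/25
Σ(x-μ)² = 614/5
σ² = (614/5)/5 = 614/25

σ = √(614/25) ≈ 4.9558


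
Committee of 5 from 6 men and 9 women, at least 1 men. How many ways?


Count by #men:
  1M,4W: C(6,1)×C(9,4)=756
  2M,3W: C(6,2)×C(9,3)=1260
  3M,2W: C(6,3)×C(9,2)=720
  4M,1W: C(6,4)×C(9,1)=135
  5M,0W: C(6,5)×C(9,0)=6
Total = 2877

2877


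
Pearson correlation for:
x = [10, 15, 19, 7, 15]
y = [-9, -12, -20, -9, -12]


n=5, Σx=66, Σy=-62, Σxy=-893, Σx²=960, Σy²=850
r = (5×(-893) - 66×(-62))/√((5×960 - 66²)(5×850 - (-62)²))
= -373/√(444×406) = -373/√180264 ≈ -373/424.5751 ≈ -0.8785

r ≈ -0.8785


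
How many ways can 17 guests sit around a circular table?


Circular arrangements of 17 distinct objects: fix one position to break rotational symmetry.
(n-1)! = 16! = 20922789888000

20922789888000


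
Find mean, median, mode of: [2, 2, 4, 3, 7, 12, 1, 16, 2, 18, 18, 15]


Sorted: [1, 2, 2, 2, 3, 4, 7, 12, 15, 16, 18, 18]
Mean = 100/12 = 25/3
Median = 11/2
Freq: {2: 3, 4: 1, 3: 1, 7: 1, 12: 1, 1: 1, 16: 1, 18: 2, 15: 1}
Mode: [2]

Mean=25/3, Median=11/2, Mode=2


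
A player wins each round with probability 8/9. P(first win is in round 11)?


Geometric: P(X=11) = (1-p)^(k-1)×p = (1/9)^10×8/9 = 8/31381059609

P(X=11) = 8/31381059609 ≈ 0.00%


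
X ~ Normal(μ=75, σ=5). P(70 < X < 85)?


z₁=(70-75)/5=-1.0, z₂=(85-75)/5=2.0
P = Φ(2.0) - Φ(-1.0) = 0.977250 - 0.158655 = 0.818595 ≈ 0.8186

P(70 < X < 85) ≈ 0.8186


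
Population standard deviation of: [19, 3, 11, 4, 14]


Mean = 51/5
  (19-51/5)²=1936/25
  (3-51/5)²=1296/25
  (11-51/5)²=16/25
  (4-51/5)²=961/25
  (14-51/5)²=361/25
Σ(x-μ)² = 914/5
σ² = (914/5)/5 = 914/25

σ = √(914/25) ≈ 6.0465


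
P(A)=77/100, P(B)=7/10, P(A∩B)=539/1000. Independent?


P(A)×P(B) = 539/1000
P(A∩B) = 539/1000
Equal ✓ → Independent

Yes, independent


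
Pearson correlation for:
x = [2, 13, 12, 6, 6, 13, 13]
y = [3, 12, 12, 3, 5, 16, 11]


n=7, Σx=65, Σy=62, Σxy=705, Σx²=727, Σy²=708
r = (7×705 - 65×62)/√((7×727 - 65²)(7×708 - 62²))
= 905/√(864×1112) = 905/√960768 ≈ 905/980.1877 ≈ 0.9233

r ≈ 0.9233


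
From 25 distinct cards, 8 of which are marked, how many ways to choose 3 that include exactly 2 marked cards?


Choose 2 of the 8 marked cards and 1 of the other 17 cards:
C(8,2)×C(17,1) = 28×17 = 476

476


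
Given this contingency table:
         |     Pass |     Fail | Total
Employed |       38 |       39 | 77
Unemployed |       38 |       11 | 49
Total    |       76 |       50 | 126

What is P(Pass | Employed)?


P(Pass | Employed) = 38/(38+39) = 38/77

P(Pass|Employed) = 38/77 ≈ 49.35%


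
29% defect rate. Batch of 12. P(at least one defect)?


P(all good) = (71/100)^12 = 16409682740640811134241/1000000000000000000000000
P(≥1 defect) = 983590317259359188865759/1000000000000000000000000

P = 983590317259359188865759/1000000000000000000000000 ≈ 98.36%


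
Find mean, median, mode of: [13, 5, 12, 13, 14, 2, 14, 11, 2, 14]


Sorted: [2, 2, 5, 11, 12, 13, 13, 14, 14, 14]
Mean = 100/10 = 10
Median = 25/2
Freq: {13: 2, 5: 1, 12: 1, 14: 3, 2: 2, 11: 1}
Mode: [14]

Mean=10, Median=25/2, Mode=14


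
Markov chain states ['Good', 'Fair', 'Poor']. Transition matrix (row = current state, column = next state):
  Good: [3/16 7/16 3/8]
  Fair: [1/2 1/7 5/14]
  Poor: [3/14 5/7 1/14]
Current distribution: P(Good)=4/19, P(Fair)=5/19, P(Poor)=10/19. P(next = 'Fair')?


P(next=Fair) = Σᵢ P(now=i)×P(i→Fair)
= 4/19×7/16 + 5/19×1/7 + 10/19×5/7
= 7/76 + 5/133 + 50/133 = 269/532

P = 269/532 ≈ 0.5056


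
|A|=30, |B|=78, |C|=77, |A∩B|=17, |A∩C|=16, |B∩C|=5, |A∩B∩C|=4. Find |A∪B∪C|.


|A∪B∪C| = 30+78+77-17-16-5+4 = 151

|A∪B∪C| = 151


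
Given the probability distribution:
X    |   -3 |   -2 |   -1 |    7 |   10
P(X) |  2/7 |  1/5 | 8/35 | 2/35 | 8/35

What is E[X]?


E[X] = Σ x·P(X=x)
= (-3)×(2/7) + (-2)×(1/5) + (-1)×(8/35) + (7)×(2/35) + (10)×(8/35)
= 6/5

E[X] = 6/5


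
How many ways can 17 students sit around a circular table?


Circular arrangements of 17 distinct objects: fix one position to break rotational symmetry.
(n-1)! = 16! = 20922789888000

20922789888000


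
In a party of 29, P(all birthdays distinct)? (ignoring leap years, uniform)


P(all different) = Π(365-i)/365 for i=0..28
= (365/365)×(364/365)×...×(337/365)
= 0.319031

P ≈ 0.3190 ≈ 31.90%


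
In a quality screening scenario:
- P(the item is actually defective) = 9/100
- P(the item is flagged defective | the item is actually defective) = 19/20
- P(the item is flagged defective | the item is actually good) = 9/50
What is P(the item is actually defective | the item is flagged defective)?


Using Bayes' theorem:
P(A|B) = P(B|A)·P(A) / P(B)

P(the item is flagged defective) = 19/20 × 9/100 + 9/50 × 91/100
= 171/2000 + 819/5000 = 2493/10000

P(the item is actually defective|the item is flagged defective) = (171/2000) / (2493/10000) = 95/277

P(the item is actually defective|the item is flagged defective) = 95/277 ≈ 34.30%


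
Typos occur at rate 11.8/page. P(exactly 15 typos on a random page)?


Poisson(λ=11.8): P(X=15) = e^(-λ)×λ^k/k!
= e^(-11.8) × 11.8^15 / 15!
≈ 7.504557915e-06 × 1.1973747886e+16 / 1307674368000 ≈ 0.068716

P(X=15) ≈ 0.068716 ≈ 6.87%


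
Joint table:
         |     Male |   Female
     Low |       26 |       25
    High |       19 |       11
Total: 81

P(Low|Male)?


P(Low|Male) = 26/(26+19) = 26/45

P = 26/45 ≈ 57.78%


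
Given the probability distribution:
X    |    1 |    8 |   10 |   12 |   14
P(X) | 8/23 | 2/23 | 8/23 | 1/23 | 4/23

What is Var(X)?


E[X] = 172/23
E[X²] = 1864/23
Var(X) = E[X²] - (E[X])² = 1864/23 - 29584/529 = 13288/529

Var(X) = 13288/529 ≈ 25.1191


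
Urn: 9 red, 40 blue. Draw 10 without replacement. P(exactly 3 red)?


Hypergeometric: C(9,3)×C(40,7)/C(49,10)
= 84×18643560/8217822536 = 27965340/146746831

P(X=3) = 27965340/146746831 ≈ 19.06%


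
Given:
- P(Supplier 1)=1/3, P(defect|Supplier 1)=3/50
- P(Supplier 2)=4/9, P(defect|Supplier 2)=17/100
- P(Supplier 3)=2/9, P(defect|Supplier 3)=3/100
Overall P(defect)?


P(B) = Σ P(B|Aᵢ)×P(Aᵢ)
  3/50×1/3 = 1/50
  17/100×4/9 = 17/225
  3/100×2/9 = 1/150
Sum = 23/225

P(defect) = 23/225 ≈ 10.22%


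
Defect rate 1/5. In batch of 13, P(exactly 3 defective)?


Binomial: P(X=3) = C(13,3)×p^3×(1-p)^10
= 286 × 1/125 × 1048576/9765625 = 299892736/1220703125

P(X=3) = 299892736/1220703125 ≈ 24.57%


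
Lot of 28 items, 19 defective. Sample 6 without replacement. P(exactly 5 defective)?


Hypergeometric: C(19,5)×C(9,1)/C(28,6)
= 11628×9/376740 = 2907/10465

P(X=5) = 2907/10465 ≈ 27.78%


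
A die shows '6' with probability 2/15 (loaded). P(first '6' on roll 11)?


Geometric: P(X=11) = (1-p)^(k-1)×p = (13/15)^10×2/15 = 275716983698/8649755859375

P(X=11) = 275716983698/8649755859375 ≈ 3.19%


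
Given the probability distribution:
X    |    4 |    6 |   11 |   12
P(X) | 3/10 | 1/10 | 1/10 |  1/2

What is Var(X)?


E[X] = 89/10
E[X²] = 185/2
Var(X) = E[X²] - (E[X])² = 185/2 - 7921/100 = 1329/100

Var(X) = 1329/100 ≈ 13.2900


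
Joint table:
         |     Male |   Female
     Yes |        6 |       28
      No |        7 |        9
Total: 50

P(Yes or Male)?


P(Yes∨Male) = P(Yes) + P(Male) - P(Yes∧Male)
= (34 + 13 - 6)/50 = 41/50

P = 41/50 ≈ 82.00%


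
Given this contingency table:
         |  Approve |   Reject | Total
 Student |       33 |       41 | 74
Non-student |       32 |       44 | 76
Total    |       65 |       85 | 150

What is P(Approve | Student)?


P(Approve | Student) = 33/(33+41) = 33/74

P(Approve|Student) = 33/74 ≈ 44.59%


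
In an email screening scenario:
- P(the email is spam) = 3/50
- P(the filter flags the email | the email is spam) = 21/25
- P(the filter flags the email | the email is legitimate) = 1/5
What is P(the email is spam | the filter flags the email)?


Using Bayes' theorem:
P(A|B) = P(B|A)·P(A) / P(B)

P(the filter flags the email) = 21/25 × 3/50 + 1/5 × 47/50
= 63/1250 + 47/250 = 149/625

P(the email is spam|the filter flags the email) = (63/1250) / (149/625) = 63/298

P(the email is spam|the filter flags the email) = 63/298 ≈ 21.14%


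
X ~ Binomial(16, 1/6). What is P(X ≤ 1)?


P(X ≤ 1) = Σ P(X=i) for i=0..1
P(X=0) = 152587890625/2821109907456
P(X=1) = 30517578125/176319369216
Sum = 213623046875/940369969152

P(X ≤ 1) = 213623046875/940369969152 ≈ 22.72%


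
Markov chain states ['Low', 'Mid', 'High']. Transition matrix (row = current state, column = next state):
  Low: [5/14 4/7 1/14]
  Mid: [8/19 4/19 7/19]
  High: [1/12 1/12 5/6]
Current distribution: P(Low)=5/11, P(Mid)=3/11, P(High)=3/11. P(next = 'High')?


P(next=High) = Σᵢ P(now=i)×P(i→High)
= 5/11×1/14 + 3/11×7/19 + 3/11×5/6
= 5/154 + 21/209 + 5/22 = 527/1463

P = 527/1463 ≈ 0.3602


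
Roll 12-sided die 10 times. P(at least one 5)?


P(no 5)^10 = (11/12)^10 = 25937424601/61917364224
P(≥1) = 1 - 25937424601/61917364224 = 35979939623/61917364224

P = 35979939623/61917364224 ≈ 58.11%


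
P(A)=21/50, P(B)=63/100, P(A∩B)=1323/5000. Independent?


P(A)×P(B) = 1323/5000
P(A∩B) = 1323/5000
Equal ✓ → Independent

Yes, independent


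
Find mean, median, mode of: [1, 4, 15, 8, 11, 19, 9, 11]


Sorted: [1, 4, 8, 9, 11, 11, 15, 19]
Mean = 78/8 = 39/4
Median = 10
Freq: {1: 1, 4: 1, 15: 1, 8: 1, 11: 2, 19: 1, 9: 1}
Mode: [11]

Mean=39/4, Median=10, Mode=11


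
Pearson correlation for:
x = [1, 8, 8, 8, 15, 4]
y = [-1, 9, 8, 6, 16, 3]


n=6, Σx=44, Σy=41, Σxy=435, Σx²=434, Σy²=447
r = (6×435 - 44×41)/√((6×434 - 44²)(6×447 - 41²))
= 806/√(668×1001) = 806/√668668 ≈ 806/817.7212 ≈ 0.9857

r ≈ 0.9857


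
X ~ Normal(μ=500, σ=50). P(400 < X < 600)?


z₁=(400-500)/50=-2.0, z₂=(600-500)/50=2.0
P = Φ(2.0) - Φ(-2.0) = 0.977250 - 0.022750 = 0.954500 ≈ 0.9545

P(400 < X < 600) ≈ 0.9545


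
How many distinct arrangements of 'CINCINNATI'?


Letters: 10, freq: {'C': 2, 'I': 3, 'N': 3, 'A': 1, 'T': 1}
10!/(2!×3!×3!×1!×1!) = 3628800/72 = 50400

50400


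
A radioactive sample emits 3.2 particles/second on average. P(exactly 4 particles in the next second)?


Poisson(λ=3.2): P(X=4) = e^(-λ)×λ^k/k!
= e^(-3.2) × 3.2^4 / 4!
≈ 0.04076220398 × 104.8576 / 24 ≈ 0.178093

P(X=4) ≈ 0.178093 ≈ 17.81%


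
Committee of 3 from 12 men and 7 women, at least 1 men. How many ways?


Count by #men:
  1M,2W: C(12,1)×C(7,2)=252
  2M,1W: C(12,2)×C(7,1)=462
  3M,0W: C(12,3)×C(7,0)=220
Total = 934

934


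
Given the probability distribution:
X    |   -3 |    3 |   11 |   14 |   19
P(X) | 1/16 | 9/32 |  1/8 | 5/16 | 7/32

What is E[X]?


E[X] = Σ x·P(X=x)
= (-3)×(1/16) + (3)×(9/32) + (11)×(1/8) + (14)×(5/16) + (19)×(7/32)
= 169/16

E[X] = 169/16


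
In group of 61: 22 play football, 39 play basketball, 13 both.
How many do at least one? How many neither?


|A∪B| = 22+39-13 = 48
Neither = 61-48 = 13

At least one: 48; Neither: 13


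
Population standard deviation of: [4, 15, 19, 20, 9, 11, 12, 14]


Mean = 104/8 = 13
  (4-13)²=81
  (15-13)²=4
  (19-13)²=36
  (20-13)²=49
  (9-13)²=16
  (11-13)²=4
  (12-13)²=1
  (14-13)²=1
Σ(x-μ)² = 192
σ² = 192/8 = 24

σ = √(24) ≈ 4.8990


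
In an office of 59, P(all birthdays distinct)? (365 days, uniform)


P(all different) = Π(365-i)/365 for i=0..58
= (365/365)×(364/365)×...×(307/365)
= 0.007011

P ≈ 0.0070 ≈ 0.70%


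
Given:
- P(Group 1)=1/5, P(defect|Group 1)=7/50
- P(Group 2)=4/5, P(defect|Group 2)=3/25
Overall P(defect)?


P(B) = Σ P(B|Aᵢ)×P(Aᵢ)
  7/50×1/5 = 7/250
  3/25×4/5 = 12/125
Sum = 31/250

P(defect) = 31/250 ≈ 12.40%


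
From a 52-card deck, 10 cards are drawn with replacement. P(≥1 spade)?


P(not a spade) = 39/52 = 3/4
P(none in 10 draws) = (3/4)^10 = 59049/1048576
P(≥1 spade) = 1 - 59049/1048576 = 989527/1048576

P = 989527/1048576 ≈ 94.37%


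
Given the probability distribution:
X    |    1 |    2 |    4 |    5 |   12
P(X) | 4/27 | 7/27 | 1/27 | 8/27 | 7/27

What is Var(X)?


E[X] = 146/27
E[X²] = 1256/27
Var(X) = E[X²] - (E[X])² = 1256/27 - 21316/729 = 12596/729

Var(X) = 12596/729 ≈ 17.2785


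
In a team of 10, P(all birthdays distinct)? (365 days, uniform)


P(all different) = Π(365-i)/365 for i=0..9
= (365/365)×(364/365)×...×(356/365)
= 0.883052

P ≈ 0.8831 ≈ 88.31%


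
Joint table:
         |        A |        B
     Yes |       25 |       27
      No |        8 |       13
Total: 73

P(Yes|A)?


P(Yes|A) = 25/(25+8) = 25/33

P = 25/33 ≈ 75.76%


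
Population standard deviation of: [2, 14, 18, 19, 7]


Mean = 60/5 = 12
  (2-12)²=100
  (14-12)²=4
  (18-12)²=36
  (19-12)²=49
  (7-12)²=25
Σ(x-μ)² = 214
σ² = 214/5

σ = √(214/5) ≈ 6.5422


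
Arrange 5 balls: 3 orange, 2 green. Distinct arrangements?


5!/(3!×2!) = 10

10


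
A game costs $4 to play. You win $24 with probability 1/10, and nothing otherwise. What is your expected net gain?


E[gain] = (24-4)×1/10 + (-4)×9/10
= 2 - 18/5 = -8/5

Expected net gain = $-8/5 ≈ $-1.60


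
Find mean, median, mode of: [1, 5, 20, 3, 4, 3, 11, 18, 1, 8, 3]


Sorted: [1, 1, 3, 3, 3, 4, 5, 8, 11, 18, 20]
Mean = 77/11 = 7
Median = 4
Freq: {1: 2, 5: 1, 20: 1, 3: 3, 4: 1, 11: 1, 18: 1, 8: 1}
Mode: [3]

Mean=7, Median=4, Mode=3
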